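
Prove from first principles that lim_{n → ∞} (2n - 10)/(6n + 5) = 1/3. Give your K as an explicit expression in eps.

Suppose eps > 0. For n ≥ 1, |(2n - 10)/(6n + 5) − (1/3)| = |-70|/(6(6n + 5)) = 70/(6(6n + 5)).
Since 6n + 5 ≥ 6n for n ≥ 1, this is ≤ 70/(6·6n) = (35/18)/n.
So |(2n - 10)/(6n + 5) − (1/3)| < eps whenever n > (35/18)/eps.
Take K = (35/18)/eps. If n > K then |(2n - 10)/(6n + 5) − (1/3)| ≤ (35/18)/n < eps.

K = (35/18)/eps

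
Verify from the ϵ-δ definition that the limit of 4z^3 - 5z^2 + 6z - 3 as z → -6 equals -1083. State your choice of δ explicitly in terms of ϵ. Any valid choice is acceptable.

δ = min(1, ϵ/579)

Fix ϵ > 0. We want δ > 0 such that 0 < |z + 6| < δ implies |(4z^3 - 5z^2 + 6z - 3) + 1083| < ϵ.
(4z^3 - 5z^2 + 6z - 3) + 1083 = 4z^3 - 5z^2 + 6z + 1080 = (z + 6)(4z^2 - 29z + 180).
So |(4z^3 - 5z^2 + 6z - 3) + 1083| = |z + 6|·|4z^2 - 29z + 180|.
Require δ ≤ 1. Then |z + 6| < 1 gives |z| < 7, and by the triangle inequality |4z^2 - 29z + 180| ≤ 4·7^2 + 29·7 + 180 = 579.
Hence |(4z^3 - 5z^2 + 6z - 3) + 1083| ≤ 579|z + 6| < ϵ provided |z + 6| < ϵ/579.
Choosing δ = min(1, ϵ/579) ensures both conditions, hence |(4z^3 - 5z^2 + 6z - 3) + 1083| < ϵ.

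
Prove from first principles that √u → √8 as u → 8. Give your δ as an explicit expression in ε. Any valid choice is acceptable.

δ = min(8, √8·ε)

Let ε > 0. We want δ > 0 such that 0 < |u − 8| < δ implies |√u − √8| < ε.
Multiplying by the conjugate, |√u − √8| = |u − 8|/(√u + √8).
Restrict δ ≤ 8 so that |u − 8| < 8 forces u > 0, and then √u + √8 > √8.
Hence |√u − √8| < |u − 8|/√8, which is < ε once |u − 8| < √8·ε.
Take δ = min(8, √8·ε). If 0 < |u − 8| < δ then u > 0 and |√u − √8| < |u − 8|/√8 < ε.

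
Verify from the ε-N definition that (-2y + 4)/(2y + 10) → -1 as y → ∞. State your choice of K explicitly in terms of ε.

Fix ε > 0. We seek K > 0 such that y > K implies |(-2y + 4)/(2y + 10) + 1| < ε.
(-2y + 4)/(2y + 10) + 1 = (2(-2y + 4) − (-2)(2y + 10)) / (2(2y + 10)) = 28/(2(2y + 10)).
For y > 0 we have 2y + 10 > 2y, so |(-2y + 4)/(2y + 10) + 1| = 28/(2(2y + 10)) < 28/(2·2y) = 7/y.
Thus |(-2y + 4)/(2y + 10) + 1| < ε whenever y > 7/ε.
Take K = 7/ε. If y > K then |(-2y + 4)/(2y + 10) + 1| < 7/y < ε.

K = 7/ε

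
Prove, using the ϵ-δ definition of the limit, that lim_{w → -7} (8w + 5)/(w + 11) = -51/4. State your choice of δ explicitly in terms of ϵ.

δ = min(2, (8/83)ϵ)

Let ϵ > 0. We want δ > 0 with 0 < |w + 7| < δ ⇒ |(8w + 5)/(w + 11) + 51/4| < ϵ.
Combining over a common denominator, (8w + 5)/(w + 11) + 51/4 = [(8w + 5)·4 − (-51)·(w + 11)] / [4·(w + 11)] = 83(w + 7) / (4(w + 11)).
So |(8w + 5)/(w + 11) + 51/4| = 83|w + 7| / (4·|w + 11|).
Require δ ≤ 2, so |w + 11| ≥ |4| − |w + 7| > 4 − 2 = 2.
Hence |(8w + 5)/(w + 11) + 51/4| < 83|w + 7|/(4·2) = (83/8)|w + 7|, which is < ϵ once |w + 7| < (8/83)ϵ.
Take δ = min(2, (8/83)ϵ). Then 0 < |w + 7| < δ forces both bounds, so |(8w + 5)/(w + 11) + 51/4| < ϵ.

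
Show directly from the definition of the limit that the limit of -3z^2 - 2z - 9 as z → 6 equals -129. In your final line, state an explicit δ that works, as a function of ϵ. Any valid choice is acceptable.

δ = min(1, ϵ/41)

Let ϵ > 0. We want δ > 0 such that 0 < |z − 6| < δ implies |(-3z^2 - 2z - 9) + 129| < ϵ.
(-3z^2 - 2z - 9) + 129 = -3z^2 - 2z + 120 = (z − 6)(-3z - 20).
So |(-3z^2 - 2z - 9) + 129| = |z − 6|·|-3z - 20|.
Require δ ≤ 1. Then |z − 6| < 1 gives |z| < 7, and by the triangle inequality |-3z - 20| ≤ 3·7 + 20 = 41.
Hence |(-3z^2 - 2z - 9) + 129| ≤ 41|z − 6| < ϵ provided |z − 6| < ϵ/41.
Choosing δ = min(1, ϵ/41) ensures both conditions, hence |(-3z^2 - 2z - 9) + 129| < ϵ.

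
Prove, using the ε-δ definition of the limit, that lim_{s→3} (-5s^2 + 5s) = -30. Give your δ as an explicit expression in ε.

Fix ε > 0. We want δ > 0 such that 0 < |s − 3| < δ implies |(-5s^2 + 5s) + 30| < ε.
(-5s^2 + 5s) + 30 = -5s^2 + 5s + 30 = (s − 3)(-5s - 10).
So |(-5s^2 + 5s) + 30| = |s − 3|·|-5s - 10|.
Require δ ≤ 1. Then |s − 3| < 1 gives |s| < 4, and by the triangle inequality |-5s - 10| ≤ 5·4 + 10 = 30.
Hence |(-5s^2 + 5s) + 30| ≤ 30|s − 3| < ε provided |s − 3| < ε/30.
Choosing δ = min(1, ε/30) ensures both conditions, hence |(-5s^2 + 5s) + 30| < ε.

δ = min(1, ε/30)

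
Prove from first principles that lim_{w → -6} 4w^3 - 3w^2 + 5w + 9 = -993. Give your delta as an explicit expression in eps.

Let eps > 0. We want delta > 0 such that 0 < |w + 6| < delta implies |(4w^3 - 3w^2 + 5w + 9) + 993| < eps.
(4w^3 - 3w^2 + 5w + 9) + 993 = 4w^3 - 3w^2 + 5w + 1002 = (w + 6)(4w^2 - 27w + 167).
So |(4w^3 - 3w^2 + 5w + 9) + 993| = |w + 6|·|4w^2 - 27w + 167|.
Assume first that |w + 6| < 1, so |w| < 7. Then |4w^2 - 27w + 167| ≤ 4·7^2 + 27·7 + 167 = 552.
Hence |(4w^3 - 3w^2 + 5w + 9) + 993| ≤ 552|w + 6| < eps provided |w + 6| < eps/552.
Take delta = min(1, eps/552). Then 0 < |w + 6| < delta gives both |w + 6| < 1 and |w + 6| < eps/552, so |(4w^3 - 3w^2 + 5w + 9) + 993| < eps.

delta = min(1, eps/552)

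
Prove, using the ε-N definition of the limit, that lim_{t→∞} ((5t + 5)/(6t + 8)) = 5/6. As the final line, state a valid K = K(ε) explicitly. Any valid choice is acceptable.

Suppose ε > 0. We seek K > 0 such that t > K implies |(5t + 5)/(6t + 8) − (5/6)| < ε.
(5t + 5)/(6t + 8) − (5/6) = (6(5t + 5) − 5(6t + 8)) / (6(6t + 8)) = -10/(6(6t + 8)).
For t > 0 we have 6t + 8 > 6t, so |(5t + 5)/(6t + 8) − (5/6)| = 10/(6(6t + 8)) < 10/(6·6t) = (5/18)/t.
Thus |(5t + 5)/(6t + 8) − (5/6)| < ε whenever t > (5/18)/ε.
Take K = (5/18)/ε. If t > K then |(5t + 5)/(6t + 8) − (5/6)| < (5/18)/t < ε.

K = (5/18)/ε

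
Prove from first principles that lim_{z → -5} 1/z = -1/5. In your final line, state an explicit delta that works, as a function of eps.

Fix eps > 0. We seek delta > 0 such that 0 < |z + 5| < delta implies |1/z + 1/5| < eps.
|1/z + 1/5| = |-5 − z|/(5·|z|) = |z + 5|/(5|z|).
Require delta ≤ 5/2 so that |z| > 5 − 5/2 = 5/2, hence 5|z| > 25/2.
Then |1/z + 1/5| < |z + 5|/(25/2), which is < eps when |z + 5| < (25/2)eps.
Take delta = min(5/2, (25/2)eps). Then 0 < |z + 5| < delta gives both |z + 5| < 5/2 and |z + 5| < (25/2)eps, so |1/z + 1/5| < eps.

delta = min(5/2, (25/2)eps)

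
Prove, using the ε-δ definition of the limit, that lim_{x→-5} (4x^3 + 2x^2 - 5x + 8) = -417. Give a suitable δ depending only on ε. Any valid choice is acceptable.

δ = min(2, ε/407)

Let ε > 0 be given. We want δ > 0 such that 0 < |x + 5| < δ implies |(4x^3 + 2x^2 - 5x + 8) + 417| < ε.
(4x^3 + 2x^2 - 5x + 8) + 417 = 4x^3 + 2x^2 - 5x + 425 = (x + 5)(4x^2 - 18x + 85).
So |(4x^3 + 2x^2 - 5x + 8) + 417| = |x + 5|·|4x^2 - 18x + 85|.
Assume first that |x + 5| < 2, so |x| < 7. Then |4x^2 - 18x + 85| ≤ 4·7^2 + 18·7 + 85 = 407.
Hence |(4x^3 + 2x^2 - 5x + 8) + 417| ≤ 407|x + 5| < ε provided |x + 5| < ε/407.
Take δ = min(2, ε/407). Then 0 < |x + 5| < δ gives both |x + 5| < 2 and |x + 5| < ε/407, so |(4x^3 + 2x^2 - 5x + 8) + 417| < ε.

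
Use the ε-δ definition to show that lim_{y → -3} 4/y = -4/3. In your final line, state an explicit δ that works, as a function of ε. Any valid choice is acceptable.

δ = min(3/2, (9/8)ε)

Fix ε > 0. We seek δ > 0 such that 0 < |y + 3| < δ implies |4/y + 4/3| < ε.
|4/y + 4/3| = 4·|-3 − y|/(3·|y|) = 4|y + 3|/(3|y|).
Restrict δ ≤ 3/2. Then |y + 3| < 3/2 gives |y| > 3/2, so 3|y| > 9/2.
Then |4/y + 4/3| < 4|y + 3|/(9/2), which is < ε when |y + 3| < (9/8)ε.
Take δ = min(3/2, (9/8)ε). Then 0 < |y + 3| < δ gives both |y + 3| < 3/2 and |y + 3| < (9/8)ε, so |4/y + 4/3| < ε.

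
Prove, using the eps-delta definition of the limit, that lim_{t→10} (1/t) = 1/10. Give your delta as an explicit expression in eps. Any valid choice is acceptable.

delta = min(5, 50eps)

Let eps > 0 be given. We seek delta > 0 such that 0 < |t − 10| < delta implies |1/t − (1/10)| < eps.
|1/t − (1/10)| = |10 − t|/(10·|t|) = |t − 10|/(10|t|).
Require delta ≤ 5 so that |t| > 10 − 5 = 5, hence 10|t| > 50.
Then |1/t − (1/10)| < |t − 10|/50, which is < eps when |t − 10| < 50eps.
Take delta = min(5, 50eps). Then 0 < |t − 10| < delta gives both |t − 10| < 5 and |t − 10| < 50eps, so |1/t − (1/10)| < eps.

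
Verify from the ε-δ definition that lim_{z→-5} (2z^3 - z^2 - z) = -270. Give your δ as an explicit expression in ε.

Let ε > 0 be given. We want δ > 0 such that 0 < |z + 5| < δ implies |(2z^3 - z^2 - z) + 270| < ε.
(2z^3 - z^2 - z) + 270 = 2z^3 - z^2 - z + 270 = (z + 5)(2z^2 - 11z + 54).
So |(2z^3 - z^2 - z) + 270| = |z + 5|·|2z^2 - 11z + 54|.
Require δ ≤ 1. Then |z + 5| < 1 gives |z| < 6, and by the triangle inequality |2z^2 - 11z + 54| ≤ 2·6^2 + 11·6 + 54 = 192.
Hence |(2z^3 - z^2 - z) + 270| ≤ 192|z + 5| < ε provided |z + 5| < ε/192.
Take δ = min(1, ε/192). Then 0 < |z + 5| < δ gives both |z + 5| < 1 and |z + 5| < ε/192, so |(2z^3 - z^2 - z) + 270| < ε.

δ = min(1, ε/192)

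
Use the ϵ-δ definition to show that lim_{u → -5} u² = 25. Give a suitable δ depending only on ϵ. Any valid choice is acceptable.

δ = min(2, ϵ/12)

Let ϵ > 0 be given. We seek δ > 0 with 0 < |u + 5| < δ ⇒ |u² − 25| < ϵ.
Factor: u² − 25 = (u + 5)(u - 5), so |u² − 25| = |u + 5|·|u - 5|.
Restrict δ ≤ 2. Then |u + 5| < 2 gives |u| < 7, so by the triangle inequality |u - 5| ≤ 7 + 5 = 12.
Hence |u² − 25| ≤ 12|u + 5|, which is < ϵ once |u + 5| < ϵ/12.
Take δ = min(2, ϵ/12). If 0 < |u + 5| < δ then both bounds hold and |u² − 25| ≤ 12|u + 5| < 12·(ϵ/12) = ϵ.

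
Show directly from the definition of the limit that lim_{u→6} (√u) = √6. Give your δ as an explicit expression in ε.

Let ε > 0. We want δ > 0 such that 0 < |u − 6| < δ implies |√u − √6| < ε.
Rationalise: √u − √6 = (u − 6)/(√u + √6), so |√u − √6| = |u − 6|/(√u + √6).
Restrict δ ≤ 6 so that |u − 6| < 6 forces u > 0, and then √u + √6 > √6.
Hence |√u − √6| < |u − 6|/√6, which is < ε once |u − 6| < √6·ε.
Take δ = min(6, √6·ε). If 0 < |u − 6| < δ then u > 0 and |√u − √6| < |u − 6|/√6 < ε.

δ = min(6, √6·ε)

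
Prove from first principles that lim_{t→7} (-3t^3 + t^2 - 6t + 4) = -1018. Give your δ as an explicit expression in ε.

δ = min(2, ε/569)

Suppose ε > 0. We want δ > 0 such that 0 < |t − 7| < δ implies |(-3t^3 + t^2 - 6t + 4) + 1018| < ε.
(-3t^3 + t^2 - 6t + 4) + 1018 = -3t^3 + t^2 - 6t + 1022 = (t − 7)(-3t^2 - 20t - 146).
So |(-3t^3 + t^2 - 6t + 4) + 1018| = |t − 7|·|-3t^2 - 20t - 146|.
Require δ ≤ 2. Then |t − 7| < 2 gives |t| < 9, and by the triangle inequality |-3t^2 - 20t - 146| ≤ 3·9^2 + 20·9 + 146 = 569.
Hence |(-3t^3 + t^2 - 6t + 4) + 1018| ≤ 569|t − 7| < ε provided |t − 7| < ε/569.
Choosing δ = min(2, ε/569) ensures both conditions, hence |(-3t^3 + t^2 - 6t + 4) + 1018| < ε.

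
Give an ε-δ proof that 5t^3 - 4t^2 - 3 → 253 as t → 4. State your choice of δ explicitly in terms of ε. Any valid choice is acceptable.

δ = min(1, ε/269)

Let ε > 0 be given. We want δ > 0 such that 0 < |t − 4| < δ implies |(5t^3 - 4t^2 - 3) − 253| < ε.
(5t^3 - 4t^2 - 3) − 253 = 5t^3 - 4t^2 - 256 = (t − 4)(5t^2 + 16t + 64).
So |(5t^3 - 4t^2 - 3) − 253| = |t − 4|·|5t^2 + 16t + 64|.
Require δ ≤ 1. Then |t − 4| < 1 gives |t| < 5, and by the triangle inequality |5t^2 + 16t + 64| ≤ 5·5^2 + 16·5 + 64 = 269.
Hence |(5t^3 - 4t^2 - 3) − 253| ≤ 269|t − 4| < ε provided |t − 4| < ε/269.
Choosing δ = min(1, ε/269) ensures both conditions, hence |(5t^3 - 4t^2 - 3) − 253| < ε.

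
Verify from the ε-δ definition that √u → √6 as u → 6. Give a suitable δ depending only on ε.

δ = min(6, √6·ε)

Let ε > 0. We want δ > 0 such that 0 < |u − 6| < δ implies |√u − √6| < ε.
Rationalise: √u − √6 = (u − 6)/(√u + √6), so |√u − √6| = |u − 6|/(√u + √6).
Restrict δ ≤ 6 so that |u − 6| < 6 forces u > 0, and then √u + √6 > √6.
Hence |√u − √6| < |u − 6|/√6, which is < ε once |u − 6| < √6·ε.
Take δ = min(6, √6·ε). If 0 < |u − 6| < δ then u > 0 and |√u − √6| < |u − 6|/√6 < ε.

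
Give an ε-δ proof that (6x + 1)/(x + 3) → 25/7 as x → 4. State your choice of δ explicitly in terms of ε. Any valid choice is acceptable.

Let ε > 0. We want δ > 0 with 0 < |x − 4| < δ ⇒ |(6x + 1)/(x + 3) − (25/7)| < ε.
Combining over a common denominator, (6x + 1)/(x + 3) − (25/7) = [(6x + 1)·7 − 25·(x + 3)] / [7·(x + 3)] = 17(x − 4) / (7(x + 3)).
So |(6x + 1)/(x + 3) − (25/7)| = 17|x − 4| / (7·|x + 3|).
Restrict δ ≤ 7/2. Then |x − 4| < 7/2 gives |x + 3| = |(x − 4) + 7| ≥ 7 − 7/2 = 7/2.
Hence |(6x + 1)/(x + 3) − (25/7)| < 17|x − 4|/(7·(7/2)) = (34/49)|x − 4|, which is < ε once |x − 4| < (49/34)ε.
Take δ = min(7/2, (49/34)ε). Then 0 < |x − 4| < δ forces both bounds, so |(6x + 1)/(x + 3) − (25/7)| < ε.

δ = min(7/2, (49/34)ε)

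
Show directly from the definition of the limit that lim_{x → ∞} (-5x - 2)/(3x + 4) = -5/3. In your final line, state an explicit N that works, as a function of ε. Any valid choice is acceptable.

Let ε > 0. We seek N > 0 such that x > N implies |(-5x - 2)/(3x + 4) + 5/3| < ε.
(-5x - 2)/(3x + 4) + 5/3 = (3(-5x - 2) − (-5)(3x + 4)) / (3(3x + 4)) = 14/(3(3x + 4)).
For x > 0 we have 3x + 4 > 3x, so |(-5x - 2)/(3x + 4) + 5/3| = 14/(3(3x + 4)) < 14/(3·3x) = (14/9)/x.
Thus |(-5x - 2)/(3x + 4) + 5/3| < ε whenever x > (14/9)/ε.
Take N = (14/9)/ε. If x > N then |(-5x - 2)/(3x + 4) + 5/3| < (14/9)/x < ε.

N = (14/9)/ε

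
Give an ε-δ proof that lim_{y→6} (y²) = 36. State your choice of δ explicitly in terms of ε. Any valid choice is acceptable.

Let ε > 0. We seek δ > 0 with 0 < |y − 6| < δ ⇒ |y² − 36| < ε.
Factor: y² − 36 = (y − 6)(y + 6), so |y² − 36| = |y − 6|·|y + 6|.
Restrict δ ≤ 2. Then |y − 6| < 2 gives |y| < 8, so by the triangle inequality |y + 6| ≤ 8 + 6 = 14.
Hence |y² − 36| ≤ 14|y − 6|, which is < ε once |y − 6| < ε/14.
Take δ = min(2, ε/14). If 0 < |y − 6| < δ then both bounds hold and |y² − 36| ≤ 14|y − 6| < 14·(ε/14) = ε.

δ = min(2, ε/14)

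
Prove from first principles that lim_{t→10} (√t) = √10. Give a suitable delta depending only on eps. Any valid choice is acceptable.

delta = min(10, √10·eps)

Fix eps > 0. We want delta > 0 such that 0 < |t − 10| < delta implies |√t − √10| < eps.
Multiplying by the conjugate, |√t − √10| = |t − 10|/(√t + √10).
Restrict delta ≤ 10 so that |t − 10| < 10 forces t > 0, and then √t + √10 > √10.
Hence |√t − √10| < |t − 10|/√10, which is < eps once |t − 10| < √10·eps.
Take delta = min(10, √10·eps). If 0 < |t − 10| < delta then t > 0 and |√t − √10| < |t − 10|/√10 < eps.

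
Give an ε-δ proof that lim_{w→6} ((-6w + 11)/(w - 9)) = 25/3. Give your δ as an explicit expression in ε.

Let ε > 0. We want δ > 0 with 0 < |w − 6| < δ ⇒ |(-6w + 11)/(w - 9) − (25/3)| < ε.
Combining over a common denominator, (-6w + 11)/(w - 9) − (25/3) = [(-6w + 11)·(-3) − (-25)·(w - 9)] / [(-3)·(w - 9)] = 43(w − 6) / ((-3)(w - 9)).
So |(-6w + 11)/(w - 9) − (25/3)| = 43|w − 6| / (3·|w − 9|).
Require δ ≤ 3/2, so |w − 9| ≥ |-3| − |w − 6| > 3 − 3/2 = 3/2.
Hence |(-6w + 11)/(w - 9) − (25/3)| < 43|w − 6|/(3·(3/2)) = (86/9)|w − 6|, which is < ε once |w − 6| < (9/86)ε.
Take δ = min(3/2, (9/86)ε). Then 0 < |w − 6| < δ forces both bounds, so |(-6w + 11)/(w - 9) − (25/3)| < ε.

δ = min(3/2, (9/86)ε)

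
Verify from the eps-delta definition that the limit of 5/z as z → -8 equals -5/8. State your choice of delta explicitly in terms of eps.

Fix eps > 0. We seek delta > 0 such that 0 < |z + 8| < delta implies |5/z + 5/8| < eps.
|5/z + 5/8| = 5·|-8 − z|/(8·|z|) = 5|z + 8|/(8|z|).
Restrict delta ≤ 4. Then |z + 8| < 4 gives |z| > 4, so 8|z| > 32.
Then |5/z + 5/8| < 5|z + 8|/32, which is < eps when |z + 8| < (32/5)eps.
Take delta = min(4, (32/5)eps). Then 0 < |z + 8| < delta gives both |z + 8| < 4 and |z + 8| < (32/5)eps, so |5/z + 5/8| < eps.

delta = min(4, (32/5)eps)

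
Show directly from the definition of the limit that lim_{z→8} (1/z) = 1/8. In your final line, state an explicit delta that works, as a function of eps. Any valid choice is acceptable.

Let eps > 0 be given. We seek delta > 0 such that 0 < |z − 8| < delta implies |1/z − (1/8)| < eps.
|1/z − (1/8)| = |8 − z|/(8·|z|) = |z − 8|/(8|z|).
Require delta ≤ 4 so that |z| > 8 − 4 = 4, hence 8|z| > 32.
Then |1/z − (1/8)| < |z − 8|/32, which is < eps when |z − 8| < 32eps.
Take delta = min(4, 32eps). Then 0 < |z − 8| < delta gives both |z − 8| < 4 and |z − 8| < 32eps, so |1/z − (1/8)| < eps.

delta = min(4, 32eps)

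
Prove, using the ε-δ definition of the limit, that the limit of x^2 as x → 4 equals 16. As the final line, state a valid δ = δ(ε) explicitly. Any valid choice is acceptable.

Fix ε > 0. We seek δ > 0 with 0 < |x − 4| < δ ⇒ |x^2 − 16| < ε.
Factor: x^2 − 16 = (x − 4)(x + 4), so |x^2 − 16| = |x − 4|·|x + 4|.
Restrict δ ≤ 1. Then |x − 4| < 1 gives |x| < 5, so by the triangle inequality |x + 4| ≤ 5 + 4 = 9.
Hence |x^2 − 16| ≤ 9|x − 4|, which is < ε once |x − 4| < ε/9.
Take δ = min(1, ε/9). If 0 < |x − 4| < δ then both bounds hold and |x^2 − 16| ≤ 9|x − 4| < 9·(ε/9) = ε.

δ = min(1, ε/9)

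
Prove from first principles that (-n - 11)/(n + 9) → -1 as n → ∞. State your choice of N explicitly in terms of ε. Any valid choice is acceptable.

Let ε > 0 be given. For n ≥ 1, |(-n - 11)/(n + 9) + 1| = |-2|/((n + 9)) = 2/((n + 9)).
Since n + 9 ≥ n for n ≥ 1, this is ≤ 2/(n) = 2/n.
So |(-n - 11)/(n + 9) + 1| < ε whenever n > 2/ε.
Take N = 2/ε. If n > N then |(-n - 11)/(n + 9) + 1| ≤ 2/n < ε.

N = 2/ε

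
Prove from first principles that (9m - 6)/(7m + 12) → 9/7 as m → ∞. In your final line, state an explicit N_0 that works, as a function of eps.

N_0 = (150/49)/eps

Let eps > 0 be given. For m ≥ 1, |(9m - 6)/(7m + 12) − (9/7)| = |-150|/(7(7m + 12)) = 150/(7(7m + 12)).
Since 7m + 12 ≥ 7m for m ≥ 1, this is ≤ 150/(7·7m) = (150/49)/m.
So |(9m - 6)/(7m + 12) − (9/7)| < eps whenever m > (150/49)/eps.
Take N_0 = (150/49)/eps. If m > N_0 then |(9m - 6)/(7m + 12) − (9/7)| ≤ (150/49)/m < eps.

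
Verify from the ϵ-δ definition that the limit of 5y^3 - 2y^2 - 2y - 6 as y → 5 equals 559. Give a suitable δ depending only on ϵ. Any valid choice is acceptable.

δ = min(1, ϵ/431)

Let ϵ > 0. We want δ > 0 such that 0 < |y − 5| < δ implies |(5y^3 - 2y^2 - 2y - 6) − 559| < ϵ.
(5y^3 - 2y^2 - 2y - 6) − 559 = 5y^3 - 2y^2 - 2y - 565 = (y − 5)(5y^2 + 23y + 113).
So |(5y^3 - 2y^2 - 2y - 6) − 559| = |y − 5|·|5y^2 + 23y + 113|.
Require δ ≤ 1. Then |y − 5| < 1 gives |y| < 6, and by the triangle inequality |5y^2 + 23y + 113| ≤ 5·6^2 + 23·6 + 113 = 431.
Hence |(5y^3 - 2y^2 - 2y - 6) − 559| ≤ 431|y − 5| < ϵ provided |y − 5| < ϵ/431.
Take δ = min(1, ϵ/431). Then 0 < |y − 5| < δ gives both |y − 5| < 1 and |y − 5| < ϵ/431, so |(5y^3 - 2y^2 - 2y - 6) − 559| < ϵ.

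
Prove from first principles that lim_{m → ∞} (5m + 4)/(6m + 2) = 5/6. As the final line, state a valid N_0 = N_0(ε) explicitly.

Let ε > 0 be given. For m ≥ 1, |(5m + 4)/(6m + 2) − (5/6)| = |14|/(6(6m + 2)) = 14/(6(6m + 2)).
Since 6m + 2 ≥ 6m for m ≥ 1, this is ≤ 14/(6·6m) = (7/18)/m.
So |(5m + 4)/(6m + 2) − (5/6)| < ε whenever m > (7/18)/ε.
Take N_0 = (7/18)/ε. If m > N_0 then |(5m + 4)/(6m + 2) − (5/6)| ≤ (7/18)/m < ε.

N_0 = (7/18)/ε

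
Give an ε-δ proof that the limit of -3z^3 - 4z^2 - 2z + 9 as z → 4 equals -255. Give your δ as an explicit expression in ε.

Let ε > 0. We want δ > 0 such that 0 < |z − 4| < δ implies |(-3z^3 - 4z^2 - 2z + 9) + 255| < ε.
(-3z^3 - 4z^2 - 2z + 9) + 255 = -3z^3 - 4z^2 - 2z + 264 = (z − 4)(-3z^2 - 16z - 66).
So |(-3z^3 - 4z^2 - 2z + 9) + 255| = |z − 4|·|-3z^2 - 16z - 66|.
Assume first that |z − 4| < 2, so |z| < 6. Then |-3z^2 - 16z - 66| ≤ 3·6^2 + 16·6 + 66 = 270.
Hence |(-3z^3 - 4z^2 - 2z + 9) + 255| ≤ 270|z − 4| < ε provided |z − 4| < ε/270.
Take δ = min(2, ε/270). Then 0 < |z − 4| < δ gives both |z − 4| < 2 and |z − 4| < ε/270, so |(-3z^3 - 4z^2 - 2z + 9) + 255| < ε.

δ = min(2, ε/270)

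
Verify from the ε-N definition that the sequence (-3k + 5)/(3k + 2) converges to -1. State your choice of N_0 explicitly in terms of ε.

N_0 = (7/3)/ε

Let ε > 0. For k ≥ 1, |(-3k + 5)/(3k + 2) + 1| = |21|/(3(3k + 2)) = 21/(3(3k + 2)).
Since 3k + 2 ≥ 3k for k ≥ 1, this is ≤ 21/(3·3k) = (7/3)/k.
So |(-3k + 5)/(3k + 2) + 1| < ε whenever k > (7/3)/ε.
Take N_0 = (7/3)/ε. If k > N_0 then |(-3k + 5)/(3k + 2) + 1| ≤ (7/3)/k < ε.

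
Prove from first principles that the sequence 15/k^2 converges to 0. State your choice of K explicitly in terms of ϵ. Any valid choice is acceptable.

K = (15/ϵ)^{1/2}

Fix ϵ > 0. For k ≥ 1, |15/k^2 − 0| = 15/k^2.
15/k^2 < ϵ ⇔ k^2 > 15/ϵ ⇔ k > (15/ϵ)^{1/2}.
Take K = (15/ϵ)^{1/2}. Then k > K implies 15/k^2 < ϵ.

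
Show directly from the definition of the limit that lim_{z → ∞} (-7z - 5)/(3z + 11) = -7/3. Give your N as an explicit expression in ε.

N = (62/9)/ε

Let ε > 0 be given. We seek N > 0 such that z > N implies |(-7z - 5)/(3z + 11) + 7/3| < ε.
(-7z - 5)/(3z + 11) + 7/3 = (3(-7z - 5) − (-7)(3z + 11)) / (3(3z + 11)) = 62/(3(3z + 11)).
For z > 0 we have 3z + 11 > 3z, so |(-7z - 5)/(3z + 11) + 7/3| = 62/(3(3z + 11)) < 62/(3·3z) = (62/9)/z.
Thus |(-7z - 5)/(3z + 11) + 7/3| < ε whenever z > (62/9)/ε.
Take N = (62/9)/ε. If z > N then |(-7z - 5)/(3z + 11) + 7/3| < (62/9)/z < ε.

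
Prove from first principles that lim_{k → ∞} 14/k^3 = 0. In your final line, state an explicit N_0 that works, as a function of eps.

N_0 = (14/eps)^{1/3}

Let eps > 0 be given. For k ≥ 1, |14/k^3 − 0| = 14/k^3.
14/k^3 < eps ⇔ k^3 > 14/eps ⇔ k > (14/eps)^{1/3}.
Take N_0 = (14/eps)^{1/3}. Then k > N_0 implies 14/k^3 < eps.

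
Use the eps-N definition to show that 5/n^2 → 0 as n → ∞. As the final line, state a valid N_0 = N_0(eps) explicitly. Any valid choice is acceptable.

Suppose eps > 0. For n ≥ 1, |5/n^2 − 0| = 5/n^2.
5/n^2 < eps ⇔ n^2 > 5/eps ⇔ n > (5/eps)^{1/2}.
Take N_0 = (5/eps)^{1/2}. Then n > N_0 implies 5/n^2 < eps.

N_0 = (5/eps)^{1/2}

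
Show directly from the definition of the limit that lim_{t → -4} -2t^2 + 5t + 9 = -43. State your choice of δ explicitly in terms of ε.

Let ε > 0 be given. We want δ > 0 such that 0 < |t + 4| < δ implies |(-2t^2 + 5t + 9) + 43| < ε.
(-2t^2 + 5t + 9) + 43 = -2t^2 + 5t + 52 = (t + 4)(-2t + 13).
So |(-2t^2 + 5t + 9) + 43| = |t + 4|·|-2t + 13|.
Assume first that |t + 4| < 1, so |t| < 5. Then |-2t + 13| ≤ 2·5 + 13 = 23.
Hence |(-2t^2 + 5t + 9) + 43| ≤ 23|t + 4| < ε provided |t + 4| < ε/23.
Take δ = min(1, ε/23). Then 0 < |t + 4| < δ gives both |t + 4| < 1 and |t + 4| < ε/23, so |(-2t^2 + 5t + 9) + 43| < ε.

δ = min(1, ε/23)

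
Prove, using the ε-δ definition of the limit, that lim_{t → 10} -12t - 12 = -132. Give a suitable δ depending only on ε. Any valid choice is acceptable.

Suppose ε > 0. We need δ > 0 so that 0 < |t − 10| < δ implies |(-12t - 12) + 132| < ε.
Since (-12t - 12) + 132 = -12(t − 10), we have |(-12t - 12) + 132| = 12|t − 10|.
Thus it suffices that |t − 10| < ε/12.
Take δ = ε/12. If 0 < |t − 10| < δ then |(-12t - 12) + 132| = 12|t − 10| < 12·(ε/12) = ε.

δ = ε/12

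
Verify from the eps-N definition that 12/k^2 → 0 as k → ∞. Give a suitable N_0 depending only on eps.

Suppose eps > 0. For k ≥ 1, |12/k^2 − 0| = 12/k^2.
12/k^2 < eps ⇔ k^2 > 12/eps ⇔ k > (12/eps)^{1/2}.
Take N_0 = (12/eps)^{1/2}. Then k > N_0 implies 12/k^2 < eps.

N_0 = (12/eps)^{1/2}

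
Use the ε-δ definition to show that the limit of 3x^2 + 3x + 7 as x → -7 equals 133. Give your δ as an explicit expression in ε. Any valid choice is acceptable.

Let ε > 0 be given. We want δ > 0 such that 0 < |x + 7| < δ implies |(3x^2 + 3x + 7) − 133| < ε.
(3x^2 + 3x + 7) − 133 = 3x^2 + 3x - 126 = (x + 7)(3x - 18).
So |(3x^2 + 3x + 7) − 133| = |x + 7|·|3x - 18|.
Assume first that |x + 7| < 2, so |x| < 9. Then |3x - 18| ≤ 3·9 + 18 = 45.
Hence |(3x^2 + 3x + 7) − 133| ≤ 45|x + 7| < ε provided |x + 7| < ε/45.
Take δ = min(2, ε/45). Then 0 < |x + 7| < δ gives both |x + 7| < 2 and |x + 7| < ε/45, so |(3x^2 + 3x + 7) − 133| < ε.

δ = min(2, ε/45)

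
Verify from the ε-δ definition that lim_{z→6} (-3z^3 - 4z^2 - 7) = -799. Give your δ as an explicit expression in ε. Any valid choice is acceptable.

Let ε > 0 be given. We want δ > 0 such that 0 < |z − 6| < δ implies |(-3z^3 - 4z^2 - 7) + 799| < ε.
(-3z^3 - 4z^2 - 7) + 799 = -3z^3 - 4z^2 + 792 = (z − 6)(-3z^2 - 22z - 132).
So |(-3z^3 - 4z^2 - 7) + 799| = |z − 6|·|-3z^2 - 22z - 132|.
Require δ ≤ 1. Then |z − 6| < 1 gives |z| < 7, and by the triangle inequality |-3z^2 - 22z - 132| ≤ 3·7^2 + 22·7 + 132 = 433.
Hence |(-3z^3 - 4z^2 - 7) + 799| ≤ 433|z − 6| < ε provided |z − 6| < ε/433.
Choosing δ = min(1, ε/433) ensures both conditions, hence |(-3z^3 - 4z^2 - 7) + 799| < ε.

δ = min(1, ε/433)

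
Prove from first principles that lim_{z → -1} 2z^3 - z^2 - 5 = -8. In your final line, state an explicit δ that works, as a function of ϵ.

Let ϵ > 0 be given. We want δ > 0 such that 0 < |z + 1| < δ implies |(2z^3 - z^2 - 5) + 8| < ϵ.
(2z^3 - z^2 - 5) + 8 = 2z^3 - z^2 + 3 = (z + 1)(2z^2 - 3z + 3).
So |(2z^3 - z^2 - 5) + 8| = |z + 1|·|2z^2 - 3z + 3|.
Require δ ≤ 2. Then |z + 1| < 2 gives |z| < 3, and by the triangle inequality |2z^2 - 3z + 3| ≤ 2·3^2 + 3·3 + 3 = 30.
Hence |(2z^3 - z^2 - 5) + 8| ≤ 30|z + 1| < ϵ provided |z + 1| < ϵ/30.
Choosing δ = min(2, ϵ/30) ensures both conditions, hence |(2z^3 - z^2 - 5) + 8| < ϵ.

δ = min(2, ϵ/30)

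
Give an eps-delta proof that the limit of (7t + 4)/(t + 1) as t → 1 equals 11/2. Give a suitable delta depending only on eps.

delta = min(1, (2/3)eps)

Let eps > 0 be given. We want delta > 0 with 0 < |t − 1| < delta ⇒ |(7t + 4)/(t + 1) − (11/2)| < eps.
Combining over a common denominator, (7t + 4)/(t + 1) − (11/2) = [(7t + 4)·2 − 11·(t + 1)] / [2·(t + 1)] = 3(t − 1) / (2(t + 1)).
So |(7t + 4)/(t + 1) − (11/2)| = 3|t − 1| / (2·|t + 1|).
Restrict delta ≤ 1. Then |t − 1| < 1 gives |t + 1| = |(t − 1) + 2| ≥ 2 − 1 = 1.
Hence |(7t + 4)/(t + 1) − (11/2)| < 3|t − 1|/(2·1) = (3/2)|t − 1|, which is < eps once |t − 1| < (2/3)eps.
Take delta = min(1, (2/3)eps). Then 0 < |t − 1| < delta forces both bounds, so |(7t + 4)/(t + 1) − (11/2)| < eps.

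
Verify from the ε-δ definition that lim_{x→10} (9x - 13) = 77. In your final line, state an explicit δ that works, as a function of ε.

Let ε > 0. We need δ > 0 so that 0 < |x − 10| < δ implies |(9x - 13) − 77| < ε.
|(9x - 13) − 77| = |9x - 90| = 9|x − 10|.
Thus it suffices that |x − 10| < ε/9.
Choosing δ = ε/9 gives |(9x - 13) − 77| = 9|x − 10| < ε whenever |x − 10| < δ.

δ = ε/9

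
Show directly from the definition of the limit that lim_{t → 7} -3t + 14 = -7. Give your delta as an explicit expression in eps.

Suppose eps > 0. We need delta > 0 so that 0 < |t − 7| < delta implies |(-3t + 14) + 7| < eps.
|(-3t + 14) + 7| = |-3t + 21| = 3|t − 7|.
So 3|t − 7| < eps exactly when |t − 7| < eps/3.
Take delta = eps/3. If 0 < |t − 7| < delta then |(-3t + 14) + 7| = 3|t − 7| < 3·(eps/3) = eps.

delta = eps/3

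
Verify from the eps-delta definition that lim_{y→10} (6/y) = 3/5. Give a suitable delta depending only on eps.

delta = min(5, (25/3)eps)

Let eps > 0 be given. We seek delta > 0 such that 0 < |y − 10| < delta implies |6/y − (3/5)| < eps.
|6/y − (3/5)| = 6·|10 − y|/(10·|y|) = 6|y − 10|/(10|y|).
Require delta ≤ 5 so that |y| > 10 − 5 = 5, hence 10|y| > 50.
Then |6/y − (3/5)| < 6|y − 10|/50, which is < eps when |y − 10| < (25/3)eps.
Take delta = min(5, (25/3)eps). Then 0 < |y − 10| < delta gives both |y − 10| < 5 and |y − 10| < (25/3)eps, so |6/y − (3/5)| < eps.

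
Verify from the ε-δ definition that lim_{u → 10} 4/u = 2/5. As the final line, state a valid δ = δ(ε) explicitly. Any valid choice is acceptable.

Suppose ε > 0. We seek δ > 0 such that 0 < |u − 10| < δ implies |4/u − (2/5)| < ε.
|4/u − (2/5)| = 4·|10 − u|/(10·|u|) = 4|u − 10|/(10|u|).
Restrict δ ≤ 5. Then |u − 10| < 5 gives |u| > 5, so 10|u| > 50.
Then |4/u − (2/5)| < 4|u − 10|/50, which is < ε when |u − 10| < (25/2)ε.
Take δ = min(5, (25/2)ε). Then 0 < |u − 10| < δ gives both |u − 10| < 5 and |u − 10| < (25/2)ε, so |4/u − (2/5)| < ε.

δ = min(5, (25/2)ε)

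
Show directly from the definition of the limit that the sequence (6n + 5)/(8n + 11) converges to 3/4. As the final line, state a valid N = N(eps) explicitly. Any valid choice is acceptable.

N = (13/32)/eps

Fix eps > 0. For n ≥ 1, |(6n + 5)/(8n + 11) − (3/4)| = |-26|/(8(8n + 11)) = 26/(8(8n + 11)).
Since 8n + 11 ≥ 8n for n ≥ 1, this is ≤ 26/(8·8n) = (13/32)/n.
So |(6n + 5)/(8n + 11) − (3/4)| < eps whenever n > (13/32)/eps.
Take N = (13/32)/eps. If n > N then |(6n + 5)/(8n + 11) − (3/4)| ≤ (13/32)/n < eps.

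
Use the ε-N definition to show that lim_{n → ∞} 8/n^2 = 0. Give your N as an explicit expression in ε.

Fix ε > 0. For n ≥ 1, |8/n^2 − 0| = 8/n^2.
8/n^2 < ε ⇔ n^2 > 8/ε ⇔ n > (8/ε)^{1/2}.
Take N = (8/ε)^{1/2}. Then n > N implies 8/n^2 < ε.

N = (8/ε)^{1/2}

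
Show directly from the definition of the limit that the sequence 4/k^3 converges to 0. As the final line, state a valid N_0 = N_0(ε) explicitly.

N_0 = (4/ε)^{1/3}

Fix ε > 0. For k ≥ 1, |4/k^3 − 0| = 4/k^3.
4/k^3 < ε ⇔ k^3 > 4/ε ⇔ k > (4/ε)^{1/3}.
Take N_0 = (4/ε)^{1/3}. Then k > N_0 implies 4/k^3 < ε.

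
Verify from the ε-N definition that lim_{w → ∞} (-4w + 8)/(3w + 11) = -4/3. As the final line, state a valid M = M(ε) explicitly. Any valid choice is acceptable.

M = (68/9)/ε

Let ε > 0 be given. We seek M > 0 such that w > M implies |(-4w + 8)/(3w + 11) + 4/3| < ε.
(-4w + 8)/(3w + 11) + 4/3 = (3(-4w + 8) − (-4)(3w + 11)) / (3(3w + 11)) = 68/(3(3w + 11)).
For w > 0 we have 3w + 11 > 3w, so |(-4w + 8)/(3w + 11) + 4/3| = 68/(3(3w + 11)) < 68/(3·3w) = (68/9)/w.
Thus |(-4w + 8)/(3w + 11) + 4/3| < ε whenever w > (68/9)/ε.
Take M = (68/9)/ε. If w > M then |(-4w + 8)/(3w + 11) + 4/3| < (68/9)/w < ε.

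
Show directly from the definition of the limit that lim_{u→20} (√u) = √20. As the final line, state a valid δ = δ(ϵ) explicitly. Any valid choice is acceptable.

δ = min(20, √20·ϵ)

Let ϵ > 0 be given. We want δ > 0 such that 0 < |u − 20| < δ implies |√u − √20| < ϵ.
Multiplying by the conjugate, |√u − √20| = |u − 20|/(√u + √20).
Restrict δ ≤ 20 so that |u − 20| < 20 forces u > 0, and then √u + √20 > √20.
Hence |√u − √20| < |u − 20|/√20, which is < ϵ once |u − 20| < √20·ϵ.
Take δ = min(20, √20·ϵ). If 0 < |u − 20| < δ then u > 0 and |√u − √20| < |u − 20|/√20 < ϵ.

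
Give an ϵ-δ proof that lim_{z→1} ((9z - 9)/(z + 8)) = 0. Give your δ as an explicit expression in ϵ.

Suppose ϵ > 0. We want δ > 0 with 0 < |z − 1| < δ ⇒ |(9z - 9)/(z + 8) − 0| < ϵ.
Combining over a common denominator, (9z - 9)/(z + 8) − 0 = [(9z - 9)·9 − 0·(z + 8)] / [9·(z + 8)] = 81(z − 1) / (9(z + 8)).
So |(9z - 9)/(z + 8) − 0| = 81|z − 1| / (9·|z + 8|).
Require δ ≤ 9/2, so |z + 8| ≥ |9| − |z − 1| > 9 − 9/2 = 9/2.
Hence |(9z - 9)/(z + 8) − 0| < 81|z − 1|/(9·(9/2)) = 2|z − 1|, which is < ϵ once |z − 1| < (1/2)ϵ.
Take δ = min(9/2, (1/2)ϵ). Then 0 < |z − 1| < δ forces both bounds, so |(9z - 9)/(z + 8) − 0| < ϵ.

δ = min(9/2, (1/2)ϵ)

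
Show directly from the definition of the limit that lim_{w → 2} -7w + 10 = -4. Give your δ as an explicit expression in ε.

Let ε > 0. We need δ > 0 so that 0 < |w − 2| < δ implies |(-7w + 10) + 4| < ε.
|(-7w + 10) + 4| = |-7w + 14| = 7|w − 2|.
Thus it suffices that |w − 2| < ε/7.
Choosing δ = ε/7 gives |(-7w + 10) + 4| = 7|w − 2| < ε whenever |w − 2| < δ.

δ = ε/7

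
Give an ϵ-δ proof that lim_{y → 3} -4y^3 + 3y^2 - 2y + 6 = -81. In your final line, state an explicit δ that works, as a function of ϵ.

Suppose ϵ > 0. We want δ > 0 such that 0 < |y − 3| < δ implies |(-4y^3 + 3y^2 - 2y + 6) + 81| < ϵ.
(-4y^3 + 3y^2 - 2y + 6) + 81 = -4y^3 + 3y^2 - 2y + 87 = (y − 3)(-4y^2 - 9y - 29).
So |(-4y^3 + 3y^2 - 2y + 6) + 81| = |y − 3|·|-4y^2 - 9y - 29|.
Require δ ≤ 1. Then |y − 3| < 1 gives |y| < 4, and by the triangle inequality |-4y^2 - 9y - 29| ≤ 4·4^2 + 9·4 + 29 = 129.
Hence |(-4y^3 + 3y^2 - 2y + 6) + 81| ≤ 129|y − 3| < ϵ provided |y − 3| < ϵ/129.
Take δ = min(1, ϵ/129). Then 0 < |y − 3| < δ gives both |y − 3| < 1 and |y − 3| < ϵ/129, so |(-4y^3 + 3y^2 - 2y + 6) + 81| < ϵ.

δ = min(1, ϵ/129)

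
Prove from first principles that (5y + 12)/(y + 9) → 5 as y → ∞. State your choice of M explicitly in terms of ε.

Fix ε > 0. We seek M > 0 such that y > M implies |(5y + 12)/(y + 9) − 5| < ε.
(5y + 12)/(y + 9) − 5 = ((5y + 12) − 5(y + 9)) / ((y + 9)) = -33/((y + 9)).
For y > 0 we have y + 9 > y, so |(5y + 12)/(y + 9) − 5| = 33/((y + 9)) < 33/(y) = 33/y.
Thus |(5y + 12)/(y + 9) − 5| < ε whenever y > 33/ε.
Take M = 33/ε. If y > M then |(5y + 12)/(y + 9) − 5| < 33/y < ε.

M = 33/ε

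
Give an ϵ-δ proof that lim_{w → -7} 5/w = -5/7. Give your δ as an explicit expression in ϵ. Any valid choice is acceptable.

Let ϵ > 0 be given. We seek δ > 0 such that 0 < |w + 7| < δ implies |5/w + 5/7| < ϵ.
|5/w + 5/7| = 5·|-7 − w|/(7·|w|) = 5|w + 7|/(7|w|).
Restrict δ ≤ 7/2. Then |w + 7| < 7/2 gives |w| > 7/2, so 7|w| > 49/2.
Then |5/w + 5/7| < 5|w + 7|/(49/2), which is < ϵ when |w + 7| < (49/10)ϵ.
Take δ = min(7/2, (49/10)ϵ). Then 0 < |w + 7| < δ gives both |w + 7| < 7/2 and |w + 7| < (49/10)ϵ, so |5/w + 5/7| < ϵ.

δ = min(7/2, (49/10)ϵ)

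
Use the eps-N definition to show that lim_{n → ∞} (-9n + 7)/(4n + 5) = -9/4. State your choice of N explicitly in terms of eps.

Let eps > 0. For n ≥ 1, |(-9n + 7)/(4n + 5) + 9/4| = |73|/(4(4n + 5)) = 73/(4(4n + 5)).
Since 4n + 5 ≥ 4n for n ≥ 1, this is ≤ 73/(4·4n) = (73/16)/n.
So |(-9n + 7)/(4n + 5) + 9/4| < eps whenever n > (73/16)/eps.
Take N = (73/16)/eps. If n > N then |(-9n + 7)/(4n + 5) + 9/4| ≤ (73/16)/n < eps.

N = (73/16)/eps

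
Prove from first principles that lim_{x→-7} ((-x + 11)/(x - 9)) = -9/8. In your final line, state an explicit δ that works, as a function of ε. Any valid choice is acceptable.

Suppose ε > 0. We want δ > 0 with 0 < |x + 7| < δ ⇒ |(-x + 11)/(x - 9) + 9/8| < ε.
Combining over a common denominator, (-x + 11)/(x - 9) + 9/8 = [(-x + 11)·(-16) − 18·(x - 9)] / [(-16)·(x - 9)] = -2(x + 7) / ((-16)(x - 9)).
So |(-x + 11)/(x - 9) + 9/8| = 2|x + 7| / (16·|x − 9|).
Require δ ≤ 8, so |x − 9| ≥ |-16| − |x + 7| > 16 − 8 = 8.
Hence |(-x + 11)/(x - 9) + 9/8| < 2|x + 7|/(16·8) = (1/64)|x + 7|, which is < ε once |x + 7| < 64ε.
Take δ = min(8, 64ε). Then 0 < |x + 7| < δ forces both bounds, so |(-x + 11)/(x - 9) + 9/8| < ε.

δ = min(8, 64ε)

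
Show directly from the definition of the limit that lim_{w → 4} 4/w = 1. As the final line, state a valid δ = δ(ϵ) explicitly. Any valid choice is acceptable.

Let ϵ > 0 be given. We seek δ > 0 such that 0 < |w − 4| < δ implies |4/w − 1| < ϵ.
|4/w − 1| = 4·|4 − w|/(4·|w|) = 4|w − 4|/(4|w|).
Restrict δ ≤ 2. Then |w − 4| < 2 gives |w| > 2, so 4|w| > 8.
Then |4/w − 1| < 4|w − 4|/8, which is < ϵ when |w − 4| < 2ϵ.
Take δ = min(2, 2ϵ). Then 0 < |w − 4| < δ gives both |w − 4| < 2 and |w − 4| < 2ϵ, so |4/w − 1| < ϵ.

δ = min(2, 2ϵ)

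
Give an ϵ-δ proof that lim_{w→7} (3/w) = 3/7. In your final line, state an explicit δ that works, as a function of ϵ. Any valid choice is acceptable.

δ = min(7/2, (49/6)ϵ)

Let ϵ > 0 be given. We seek δ > 0 such that 0 < |w − 7| < δ implies |3/w − (3/7)| < ϵ.
|3/w − (3/7)| = 3·|7 − w|/(7·|w|) = 3|w − 7|/(7|w|).
Require δ ≤ 7/2 so that |w| > 7 − 7/2 = 7/2, hence 7|w| > 49/2.
Then |3/w − (3/7)| < 3|w − 7|/(49/2), which is < ϵ when |w − 7| < (49/6)ϵ.
Take δ = min(7/2, (49/6)ϵ). Then 0 < |w − 7| < δ gives both |w − 7| < 7/2 and |w − 7| < (49/6)ϵ, so |3/w − (3/7)| < ϵ.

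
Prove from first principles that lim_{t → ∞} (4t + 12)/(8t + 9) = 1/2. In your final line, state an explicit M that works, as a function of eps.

Suppose eps > 0. We seek M > 0 such that t > M implies |(4t + 12)/(8t + 9) − (1/2)| < eps.
(4t + 12)/(8t + 9) − (1/2) = (8(4t + 12) − 4(8t + 9)) / (8(8t + 9)) = 60/(8(8t + 9)).
For t > 0 we have 8t + 9 > 8t, so |(4t + 12)/(8t + 9) − (1/2)| = 60/(8(8t + 9)) < 60/(8·8t) = (15/16)/t.
Thus |(4t + 12)/(8t + 9) − (1/2)| < eps whenever t > (15/16)/eps.
Take M = (15/16)/eps. If t > M then |(4t + 12)/(8t + 9) − (1/2)| < (15/16)/t < eps.

M = (15/16)/eps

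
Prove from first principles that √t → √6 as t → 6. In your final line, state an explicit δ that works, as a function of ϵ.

Suppose ϵ > 0. We want δ > 0 such that 0 < |t − 6| < δ implies |√t − √6| < ϵ.
Multiplying by the conjugate, |√t − √6| = |t − 6|/(√t + √6).
Restrict δ ≤ 6 so that |t − 6| < 6 forces t > 0, and then √t + √6 > √6.
Hence |√t − √6| < |t − 6|/√6, which is < ϵ once |t − 6| < √6·ϵ.
Take δ = min(6, √6·ϵ). If 0 < |t − 6| < δ then t > 0 and |√t − √6| < |t − 6|/√6 < ϵ.

δ = min(6, √6·ϵ)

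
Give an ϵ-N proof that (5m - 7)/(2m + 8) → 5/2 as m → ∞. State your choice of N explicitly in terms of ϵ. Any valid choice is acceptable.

Fix ϵ > 0. For m ≥ 1, |(5m - 7)/(2m + 8) − (5/2)| = |-54|/(2(2m + 8)) = 54/(2(2m + 8)).
Since 2m + 8 ≥ 2m for m ≥ 1, this is ≤ 54/(2·2m) = (27/2)/m.
So |(5m - 7)/(2m + 8) − (5/2)| < ϵ whenever m > (27/2)/ϵ.
Take N = (27/2)/ϵ. If m > N then |(5m - 7)/(2m + 8) − (5/2)| ≤ (27/2)/m < ϵ.

N = (27/2)/ϵ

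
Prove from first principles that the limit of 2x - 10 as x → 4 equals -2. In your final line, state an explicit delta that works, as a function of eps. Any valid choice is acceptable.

delta = eps/2

Let eps > 0. We need delta > 0 so that 0 < |x − 4| < delta implies |(2x - 10) + 2| < eps.
Since (2x - 10) + 2 = 2(x − 4), we have |(2x - 10) + 2| = 2|x − 4|.
Thus it suffices that |x − 4| < eps/2.
Take delta = eps/2. If 0 < |x − 4| < delta then |(2x - 10) + 2| = 2|x − 4| < 2·(eps/2) = eps.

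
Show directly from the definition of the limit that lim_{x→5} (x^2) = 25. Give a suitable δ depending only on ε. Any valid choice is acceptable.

Fix ε > 0. We seek δ > 0 with 0 < |x − 5| < δ ⇒ |x^2 − 25| < ε.
Factor: x^2 − 25 = (x − 5)(x + 5), so |x^2 − 25| = |x − 5|·|x + 5|.
Restrict δ ≤ 1. Then |x − 5| < 1 gives |x| < 6, so by the triangle inequality |x + 5| ≤ 6 + 5 = 11.
Hence |x^2 − 25| ≤ 11|x − 5|, which is < ε once |x − 5| < ε/11.
Take δ = min(1, ε/11). If 0 < |x − 5| < δ then both bounds hold and |x^2 − 25| ≤ 11|x − 5| < 11·(ε/11) = ε.

δ = min(1, ε/11)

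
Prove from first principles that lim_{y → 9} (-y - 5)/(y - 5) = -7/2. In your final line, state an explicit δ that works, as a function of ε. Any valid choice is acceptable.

Fix ε > 0. We want δ > 0 with 0 < |y − 9| < δ ⇒ |(-y - 5)/(y - 5) + 7/2| < ε.
Combining over a common denominator, (-y - 5)/(y - 5) + 7/2 = [(-y - 5)·4 − (-14)·(y - 5)] / [4·(y - 5)] = 10(y − 9) / (4(y - 5)).
So |(-y - 5)/(y - 5) + 7/2| = 10|y − 9| / (4·|y − 5|).
Restrict δ ≤ 2. Then |y − 9| < 2 gives |y − 5| = |(y − 9) + 4| ≥ 4 − 2 = 2.
Hence |(-y - 5)/(y - 5) + 7/2| < 10|y − 9|/(4·2) = (5/4)|y − 9|, which is < ε once |y − 9| < (4/5)ε.
Take δ = min(2, (4/5)ε). Then 0 < |y − 9| < δ forces both bounds, so |(-y - 5)/(y - 5) + 7/2| < ε.

δ = min(2, (4/5)ε)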